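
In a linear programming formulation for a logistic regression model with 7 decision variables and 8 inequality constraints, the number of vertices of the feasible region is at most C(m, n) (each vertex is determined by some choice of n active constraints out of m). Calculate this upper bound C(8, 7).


Each vertex corresponds to some choice of n active constraints out of m, so the number of vertices is at most C(m, n) = m! / (n!(m-n)!).
m = 8, n = 7
Numerator: 8 * 7 * 6 * 5 * 4 * 3 * 2
Denominator: 7! = 5040
C(8, 7) = 8


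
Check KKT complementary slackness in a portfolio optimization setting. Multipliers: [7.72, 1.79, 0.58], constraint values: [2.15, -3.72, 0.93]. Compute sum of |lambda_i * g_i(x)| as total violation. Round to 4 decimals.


KKT complementary slackness check:
lambda_1 * g_1 = 7.72 * 2.15 = 16.598
lambda_2 * g_2 = 1.79 * -3.72 = -6.6588
lambda_3 * g_3 = 0.58 * 0.93 = 0.5394
Total violation = 16.598 + 6.6588 + 0.5394 = 23.7962


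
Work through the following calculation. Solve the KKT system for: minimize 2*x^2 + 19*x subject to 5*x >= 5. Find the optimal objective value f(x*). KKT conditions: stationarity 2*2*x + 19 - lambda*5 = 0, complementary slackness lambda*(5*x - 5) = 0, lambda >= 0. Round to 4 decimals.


Step 1: Try lambda = 0 (constraint inactive).
x_unc = -19/(2*2) = -4.75
Check: 5*-4.75 = -23.75 < 5 -- violated!
Step 2: Constraint must be active: 5*x = 5
x* = 5/5 = 1.0
lambda = (2*2*1.0 + 19)/5 = 4.6
Step 3: Compute optimal value.
f(x*) = 2*1.0^2 + 19*1.0 = 21.0


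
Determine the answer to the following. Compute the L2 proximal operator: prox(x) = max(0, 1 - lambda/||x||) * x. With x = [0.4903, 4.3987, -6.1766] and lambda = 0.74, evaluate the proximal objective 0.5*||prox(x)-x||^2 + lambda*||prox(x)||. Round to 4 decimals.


Step 1: Compute ||x||.
||x|| = 7.5986
Step 2: Compute scaling factor.
scale = max(0, 1 - 0.74/7.5986) = 0.9026
Step 3: prox(x) = [0.4426, 3.9703, -5.5751]
||prox(x)|| = 6.8586
Step 4: Proximal objective.
0.5*||prox-x||^2 = 0.2738
lambda*||prox|| = 5.0754
Total = 5.3492


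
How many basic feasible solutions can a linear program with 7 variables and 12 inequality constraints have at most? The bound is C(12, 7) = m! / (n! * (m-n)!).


Each vertex corresponds to some choice of n active constraints out of m, so the number of vertices is at most C(m, n) = m! / (n!(m-n)!).
m = 12, n = 7
Numerator: 12 * 11 * 10 * 9 * 8 * 7 * 6
Denominator: 7! = 5040
C(12, 7) = 792


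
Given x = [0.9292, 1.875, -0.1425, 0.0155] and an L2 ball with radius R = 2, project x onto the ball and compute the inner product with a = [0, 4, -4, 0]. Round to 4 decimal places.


Step 1: Compute ||x|| (intermediates to 6 decimals).
||x|| = sqrt(0.9292^2 + 1.875^2 + (-0.1425)^2 + 0.0155^2) = 2.097519
Step 2: Project.
Since ||x|| > R, scale = R/||x|| = 2/2.097519 = 0.953507, proj(x) = scale * x
proj(x) = [0.885999, 1.787826, -0.135875, 0.014779]
Step 3: Dot product.
a^T * proj(x) = 0*0.885999 + 4*1.787826 - 4*(-0.135875) + 0*0.014779 = 7.6948


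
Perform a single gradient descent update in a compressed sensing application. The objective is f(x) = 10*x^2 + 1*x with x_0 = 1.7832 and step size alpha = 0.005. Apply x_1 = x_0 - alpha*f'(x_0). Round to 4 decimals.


We compute the gradient at x_0 and apply the update.
f'(x) = 20*x + 1
f'(1.7832) = 20*1.7832 + 1 = 36.664
x_1 = 1.7832 - 0.005*36.664 = 1.5999


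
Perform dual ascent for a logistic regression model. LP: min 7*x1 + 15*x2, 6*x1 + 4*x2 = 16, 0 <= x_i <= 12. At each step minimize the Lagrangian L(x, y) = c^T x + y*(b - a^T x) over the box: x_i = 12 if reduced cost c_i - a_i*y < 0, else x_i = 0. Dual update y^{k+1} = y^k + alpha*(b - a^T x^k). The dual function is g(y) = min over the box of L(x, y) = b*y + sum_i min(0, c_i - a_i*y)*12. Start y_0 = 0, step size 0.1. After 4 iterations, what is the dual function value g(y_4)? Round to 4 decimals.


Dual ascent for LP: min 7*x1 + 15*x2, 6*x1 + 4*x2 = 16, 0 <= x_i <= 12
Step 1: y^k = 0.0, reduced costs: (7.0, 15.0)
  x^k = (0.0, 0.0), subgradient = b - a^T x = 16.0
  y^{k+1} = 0.0 + 0.1*16.0 = 1.6
Step 2: y^k = 1.6, reduced costs: (-2.6, 8.6)
  x^k = (12.0, 0.0), subgradient = b - a^T x = -56.0
  y^{k+1} = 1.6 + 0.1*-56.0 = -4.0
Step 3: y^k = -4.0, reduced costs: (31.0, 31.0)
  x^k = (0.0, 0.0), subgradient = b - a^T x = 16.0
  y^{k+1} = -4.0 + 0.1*16.0 = -2.4
Step 4: y^k = -2.4, reduced costs: (21.4, 24.6)
  x^k = (0.0, 0.0), subgradient = b - a^T x = 16.0
  y^{k+1} = -2.4 + 0.1*16.0 = -0.8
Dual objective at y_4 = -0.8: reduced costs (11.8, 18.2), box minimizer x = (0.0, 0.0)
g(y_4) = b*y + (c1 - a1*y)*x1 + (c2 - a2*y)*x2 = 16*(-0.8) + 11.8*0.0 + 18.2*0.0 = -12.8 + 0.0 + 0.0 = -12.8


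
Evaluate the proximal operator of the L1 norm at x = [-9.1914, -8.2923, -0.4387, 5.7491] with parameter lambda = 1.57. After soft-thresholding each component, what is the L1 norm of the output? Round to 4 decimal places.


Soft-thresholding with lambda = 1.57:
prox(-9.1914) = sign(-9.1914)*max(|-9.1914| - 1.57, 0) = -7.6214
prox(-8.2923) = sign(-8.2923)*max(|-8.2923| - 1.57, 0) = -6.7223
prox(-0.4387) = sign(-0.4387)*max(|-0.4387| - 1.57, 0) = 0.0
prox(5.7491) = sign(5.7491)*max(|5.7491| - 1.57, 0) = 4.1791
prox(x) = [-7.6214, -6.7223, 0.0, 4.1791]
||prox(x)||_1 = 7.6214 + 6.7223 + 0.0 + 4.1791 = 18.5228


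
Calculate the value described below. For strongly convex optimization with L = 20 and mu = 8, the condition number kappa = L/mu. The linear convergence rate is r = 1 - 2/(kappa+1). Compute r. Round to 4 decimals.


Step 1: Compute the condition number.
kappa = L/mu = 20/8 = 2.5
Step 2: Compute the convergence rate.
r = 1 - 2/(kappa + 1) = 1 - 2*mu/(L + mu) = (L - mu)/(L + mu) = 12/28 = 0.4286


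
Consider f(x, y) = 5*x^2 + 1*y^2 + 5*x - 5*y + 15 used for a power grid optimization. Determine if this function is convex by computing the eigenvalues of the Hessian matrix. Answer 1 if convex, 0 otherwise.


The Hessian of f(x,y) = 5*x^2 + 1*y^2 + 5*x - 5*y + 15 is:
H = [[10, 0], [0, 2]]
Trace = 10 + 2 = 12
Determinant = 10*2 - (0)^2 = 20
Discriminant = (12)^2 - 4*20 = 64.0
Eigenvalues: lambda_1 = 2.0, lambda_2 = 10.0
The function is convex.

1


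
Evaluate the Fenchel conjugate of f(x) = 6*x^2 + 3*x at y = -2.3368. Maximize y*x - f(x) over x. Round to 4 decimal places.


f*(y) = sup_x {y*x - a*x^2 - b*x} = sup_x {(y-b)*x - a*x^2}
FOC: (y - b) - 2a*x = 0 => x* = (y - b)/(2a)
x* = (-2.3368 - 3)/(2*6) = -0.4447
f*(-2.3368) = (y-b)^2/(4a) = (-2.3368 - 3)^2/(4*6)
= 28.4814/24 = 1.1867


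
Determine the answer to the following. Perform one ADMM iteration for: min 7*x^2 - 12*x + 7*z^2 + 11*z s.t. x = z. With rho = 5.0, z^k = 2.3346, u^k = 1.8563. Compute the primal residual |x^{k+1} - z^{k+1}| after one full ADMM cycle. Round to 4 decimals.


ADMM iteration with rho = 5.0, z^k = 2.3346, u^k = 1.8563
Step 1: x-update.
Minimize 7*x^2 - 12*x + (5.0/2)*(x - 2.3346 + 1.8563)^2
FOC: (2*7 + 5.0)*x = 12 + 5.0*(2.3346 - 1.8563)
x^{k+1} = 0.7574
Step 2: z-update.
Minimize 7*z^2 + 11*z + (5.0/2)*(0.7574 - z + 1.8563)^2
FOC: (2*7 + 5.0)*z = -11 + 5.0*(0.7574 + 1.8563)
z^{k+1} = 0.1089
Step 3: u-update.
u^{k+1} = 1.8563 + 0.7574 - 0.1089 = 2.5049
Step 4: Primal residual = |0.7574 - 0.1089| = 0.6486


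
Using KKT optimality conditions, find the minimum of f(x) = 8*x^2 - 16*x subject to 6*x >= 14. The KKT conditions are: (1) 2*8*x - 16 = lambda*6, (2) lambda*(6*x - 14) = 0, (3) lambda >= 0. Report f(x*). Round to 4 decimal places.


Step 1: Try lambda = 0 (constraint inactive).
x_unc = 16/(2*8) = 1.0
Check: 6*1.0 = 6.0 < 14 -- violated!
Step 2: Constraint must be active: 6*x = 14
x* = 14/6 = 7/3 = 2.3333 (rounded; the exact value 7/3 is used below)
lambda = (2*8*(7/3) - 16)/6 = 3.5556
Step 3: Compute optimal value.
f(x*) = 8*(7/3)^2 - 16*(7/3) = 6.2222


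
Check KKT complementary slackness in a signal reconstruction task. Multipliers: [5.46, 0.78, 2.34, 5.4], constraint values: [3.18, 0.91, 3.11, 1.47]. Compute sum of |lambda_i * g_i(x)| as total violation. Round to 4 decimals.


KKT complementary slackness check:
lambda_1 * g_1 = 5.46 * 3.18 = 17.3628
lambda_2 * g_2 = 0.78 * 0.91 = 0.7098
lambda_3 * g_3 = 2.34 * 3.11 = 7.2774
lambda_4 * g_4 = 5.4 * 1.47 = 7.938
Total violation = 17.3628 + 0.7098 + 7.2774 + 7.938 = 33.288


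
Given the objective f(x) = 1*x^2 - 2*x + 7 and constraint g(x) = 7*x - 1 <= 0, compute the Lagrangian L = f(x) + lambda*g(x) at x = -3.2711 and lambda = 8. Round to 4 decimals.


Step 1: Evaluate f(x).
f(-3.2711) = 1*(-3.2711)^2 - 2*(-3.2711) + 7 = 24.2423
Step 2: Evaluate g(x).
g(-3.2711) = 7*-3.2711 - 1 = -23.8977
Step 3: Compute Lagrangian.
L = 24.2423 + 8*-23.8977 = -166.9393


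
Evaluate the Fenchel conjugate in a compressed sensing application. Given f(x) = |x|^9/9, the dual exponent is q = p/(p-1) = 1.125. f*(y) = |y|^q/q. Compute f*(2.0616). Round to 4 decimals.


The conjugate exponent q satisfies 1/p + 1/q = 1.
p = 9, so q = 9/(9 - 1) = 1.125
|y|^q = 2.0616^1.125 = 2.2567
f*(2.0616) = 2.2567 / 1.125 = 2.006


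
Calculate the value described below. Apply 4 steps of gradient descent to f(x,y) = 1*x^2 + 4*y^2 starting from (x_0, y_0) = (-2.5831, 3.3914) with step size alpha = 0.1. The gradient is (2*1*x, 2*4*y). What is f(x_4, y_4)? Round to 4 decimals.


Gradient descent on f(x,y) = 1*x^2 + 4*y^2.
Starting point: (-2.5831, 3.3914), alpha = 0.1
Step 1: grad_x = 2*1*-2.5831 = -5.1662, grad_y = 2*4*3.3914 = 27.1312
  x_1 = -2.5831 - 0.1*-5.1662 = -2.0665
  y_1 = 3.3914 - 0.1*27.1312 = 0.6783
Step 2: grad_x = 2*1*-2.0665 = -4.133, grad_y = 2*4*0.6783 = 5.4262
  x_2 = -2.0665 - 0.1*-4.133 = -1.6532
  y_2 = 0.6783 - 0.1*5.4262 = 0.1357
Step 3: grad_x = 2*1*-1.6532 = -3.3064, grad_y = 2*4*0.1357 = 1.0852
  x_3 = -1.6532 - 0.1*-3.3064 = -1.3225
  y_3 = 0.1357 - 0.1*1.0852 = 0.0271
Step 4: grad_x = 2*1*-1.3225 = -2.6451, grad_y = 2*4*0.0271 = 0.217
  x_4 = -1.3225 - 0.1*-2.6451 = -1.058
  y_4 = 0.0271 - 0.1*0.217 = 0.0054
f(-1.058, 0.0054) = 1*(-1.058)^2 + 4*0.0054^2 = 1.1196


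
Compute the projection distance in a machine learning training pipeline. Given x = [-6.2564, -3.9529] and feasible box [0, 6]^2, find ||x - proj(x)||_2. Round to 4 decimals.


Project each component onto [0, 6].
clip(-6.2564) = 0.0, clip(-3.9529) = 0.0
Projection = [0.0, 0.0]
Squared diffs: [39.1425, 15.6254]
Distance = sqrt(54.7679) = 7.4005


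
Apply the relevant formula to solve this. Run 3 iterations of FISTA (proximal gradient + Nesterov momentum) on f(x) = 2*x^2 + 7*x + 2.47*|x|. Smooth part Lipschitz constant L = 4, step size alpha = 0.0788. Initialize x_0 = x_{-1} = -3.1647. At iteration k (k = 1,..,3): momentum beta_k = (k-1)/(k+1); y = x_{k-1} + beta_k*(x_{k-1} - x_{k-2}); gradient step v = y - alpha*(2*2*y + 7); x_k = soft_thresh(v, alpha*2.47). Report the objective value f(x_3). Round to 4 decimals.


FISTA on f(x) = 2*x^2 + 7*x + 2.47*|x|
L = 4, alpha = 0.0788
Iteration 1: beta = 0.0, y = -3.1647 + 0.0*(-3.1647 + 3.1647) = -3.1647
  grad(y) = -5.6588, v = y - alpha*grad = -2.7188
  prox(v) = soft_thresh(-2.7188, 0.1946) = -2.5242
Iteration 2: beta = 0.3333, y = -2.5242 + 0.3333*(-2.5242 + 3.1647) = -2.3106
  grad(y) = -2.2425, v = y - alpha*grad = -2.1339
  prox(v) = soft_thresh(-2.1339, 0.1946) = -1.9393
Iteration 3: beta = 0.5, y = -1.9393 + 0.5*(-1.9393 + 2.5242) = -1.6469
  grad(y) = 0.4126, v = y - alpha*grad = -1.6794
  prox(v) = soft_thresh(-1.6794, 0.1946) = -1.4847
f(x_3) = 2*(-1.4847)^2 + 7*(-1.4847) + 2.47*|-1.4847| = -2.317


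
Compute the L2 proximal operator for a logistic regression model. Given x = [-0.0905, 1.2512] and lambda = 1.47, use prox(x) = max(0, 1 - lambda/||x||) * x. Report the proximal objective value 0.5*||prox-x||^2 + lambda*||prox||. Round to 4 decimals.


Step 1: Compute ||x||.
||x|| = 1.2545
Step 2: Compute scaling factor.
scale = max(0, 1 - 1.47/1.2545) = 0.0
Step 3: prox(x) = [-0.0, 0.0]
||prox(x)|| = 0.0
Step 4: Proximal objective.
0.5*||prox-x||^2 = 0.7868
lambda*||prox|| = 0.0
Total = 0.7868


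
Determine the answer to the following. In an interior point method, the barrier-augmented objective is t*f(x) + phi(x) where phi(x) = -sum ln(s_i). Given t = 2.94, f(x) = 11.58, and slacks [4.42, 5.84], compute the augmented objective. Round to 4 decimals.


Step 1: Compute log-barrier.
ln values: [1.4861, 1.7647]
phi = -(1.4861 + 1.7647) = -3.2509
Step 2: Compute augmented objective.
t*f(x) = 2.94*11.58 = 34.0452
Total = 34.0452 - 3.2509 = 30.7943


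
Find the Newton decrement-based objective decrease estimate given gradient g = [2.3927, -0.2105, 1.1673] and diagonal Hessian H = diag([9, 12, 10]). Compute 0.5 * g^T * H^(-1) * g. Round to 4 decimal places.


Step 1: H is diagonal, so H^(-1) * g = [0.2659, -0.0175, 0.1167].
Step 2: g^T H^(-1) g = sum_i g_i^2 / H_ii
  = (2.3927)^2/9 + (-0.2105)^2/12 + (1.1673)^2/10
  = 0.6361 + 0.0037 + 0.1363 = 0.7761
Step 3: Objective decrease = 0.5 * g^T H^(-1) g = 0.388


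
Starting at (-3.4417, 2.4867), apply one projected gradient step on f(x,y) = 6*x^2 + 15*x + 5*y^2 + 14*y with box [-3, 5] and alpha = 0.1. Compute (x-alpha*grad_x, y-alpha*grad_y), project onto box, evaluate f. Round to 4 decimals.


Step 1: Compute gradient at (-3.4417, 2.4867).
grad_x = 2*6*-3.4417 + 15 = -26.3004
grad_y = 2*5*2.4867 + 14 = 38.867
Step 2: Gradient step.
x_raw = -3.4417 - 0.1*-26.3004 = -0.8117
y_raw = 2.4867 - 0.1*38.867 = -1.4
Step 3: Project onto [-3, 5].
x_proj = clip(-0.8117) = -0.8117
y_proj = clip(-1.4) = -1.4
Step 4: Evaluate f.
f(-0.8117, -1.4) = -18.0221


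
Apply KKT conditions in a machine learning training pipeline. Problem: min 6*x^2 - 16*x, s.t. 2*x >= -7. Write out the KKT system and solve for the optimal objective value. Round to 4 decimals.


Step 1: Try lambda = 0 (constraint inactive).
Stationarity: 2*6*x - 16 = 0
x* = 16/(2*6) = 4/3 = 1.3333 (rounded; the exact value 4/3 is used below)
Check constraint: 2*1.3333 = 2.6666 >= -7 -- satisfied.
Step 2: Compute optimal value.
f(x*) = 6*(4/3)^2 - 16*(4/3) = -10.6667


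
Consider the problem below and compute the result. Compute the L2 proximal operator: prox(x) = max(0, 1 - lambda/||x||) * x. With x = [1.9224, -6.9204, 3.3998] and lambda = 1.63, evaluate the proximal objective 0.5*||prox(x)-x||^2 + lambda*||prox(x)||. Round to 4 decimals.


Step 1: Compute ||x||.
||x|| = 7.9465
Step 2: Compute scaling factor.
scale = max(0, 1 - 1.63/7.9465) = 0.7949
Step 3: prox(x) = [1.5281, -5.5009, 2.7024]
||prox(x)|| = 6.3165
Step 4: Proximal objective.
0.5*||prox-x||^2 = 1.3285
lambda*||prox|| = 10.2959
Total = 11.6243


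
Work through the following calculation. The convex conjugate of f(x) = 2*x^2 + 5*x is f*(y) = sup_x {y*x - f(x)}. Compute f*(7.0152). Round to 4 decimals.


f*(y) = sup_x {y*x - a*x^2 - b*x} = sup_x {(y-b)*x - a*x^2}
FOC: (y - b) - 2a*x = 0 => x* = (y - b)/(2a)
x* = (7.0152 - 5)/(2*2) = 0.5038
f*(7.0152) = (y-b)^2/(4a) = (7.0152 - 5)^2/(4*2)
= 4.061/8 = 0.5076


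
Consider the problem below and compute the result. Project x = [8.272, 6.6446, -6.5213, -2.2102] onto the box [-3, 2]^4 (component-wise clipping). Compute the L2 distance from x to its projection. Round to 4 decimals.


Project each component onto [-3, 2].
clip(8.272) = 2.0, clip(6.6446) = 2.0, clip(-6.5213) = -3.0, clip(-2.2102) = -2.2102
Projection = [2.0, 2.0, -3.0, -2.2102]
Squared diffs: [39.338, 21.5723, 12.3996, 0.0]
Distance = sqrt(73.3099) = 8.5621


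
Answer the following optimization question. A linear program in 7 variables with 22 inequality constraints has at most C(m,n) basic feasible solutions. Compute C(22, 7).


Each vertex corresponds to some choice of n active constraints out of m, so the number of vertices is at most C(m, n) = m! / (n!(m-n)!).
m = 22, n = 7
Numerator: 22 * 21 * 20 * 19 * 18 * 17 * 16
Denominator: 7! = 5040
C(22, 7) = 170544


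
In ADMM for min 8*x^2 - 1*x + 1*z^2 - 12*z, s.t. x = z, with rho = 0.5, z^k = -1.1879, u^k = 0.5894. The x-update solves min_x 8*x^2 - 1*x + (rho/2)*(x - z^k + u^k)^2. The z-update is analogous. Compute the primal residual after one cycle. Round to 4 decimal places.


ADMM iteration with rho = 0.5, z^k = -1.1879, u^k = 0.5894
Step 1: x-update.
Minimize 8*x^2 - 1*x + (0.5/2)*(x + 1.1879 + 0.5894)^2
FOC: (2*8 + 0.5)*x = 1 + 0.5*(-1.1879 - 0.5894)
x^{k+1} = 0.0067
Step 2: z-update.
Minimize 1*z^2 - 12*z + (0.5/2)*(0.0067 - z + 0.5894)^2
FOC: (2*1 + 0.5)*z = 12 + 0.5*(0.0067 + 0.5894)
z^{k+1} = 4.9192
Step 3: u-update.
u^{k+1} = 0.5894 + 0.0067 - 4.9192 = -4.3231
Step 4: Primal residual = |0.0067 - 4.9192| = 4.9125


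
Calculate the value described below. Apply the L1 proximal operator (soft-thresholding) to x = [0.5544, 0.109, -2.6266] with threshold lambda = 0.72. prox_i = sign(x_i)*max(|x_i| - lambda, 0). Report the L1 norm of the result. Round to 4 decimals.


Soft-thresholding with lambda = 0.72:
prox(0.5544) = sign(0.5544)*max(|0.5544| - 0.72, 0) = 0.0
prox(0.109) = sign(0.109)*max(|0.109| - 0.72, 0) = 0.0
prox(-2.6266) = sign(-2.6266)*max(|-2.6266| - 0.72, 0) = -1.9066
prox(x) = [0.0, 0.0, -1.9066]
||prox(x)||_1 = 0.0 + 0.0 + 1.9066 = 1.9066


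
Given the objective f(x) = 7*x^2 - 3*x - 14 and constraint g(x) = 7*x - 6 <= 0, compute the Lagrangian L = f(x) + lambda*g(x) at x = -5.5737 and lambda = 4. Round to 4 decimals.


Step 1: Evaluate f(x).
f(-5.5737) = 7*(-5.5737)^2 - 3*(-5.5737) - 14 = 220.184
Step 2: Evaluate g(x).
g(-5.5737) = 7*-5.5737 - 6 = -45.0159
Step 3: Compute Lagrangian.
L = 220.184 + 4*-45.0159 = 40.1204


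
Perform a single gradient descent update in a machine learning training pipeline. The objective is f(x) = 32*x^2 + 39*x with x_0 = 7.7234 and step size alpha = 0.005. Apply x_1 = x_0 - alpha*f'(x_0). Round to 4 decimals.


We compute the gradient at x_0 and apply the update.
f'(x) = 64*x + 39
f'(7.7234) = 64*7.7234 + 39 = 533.2976
x_1 = 7.7234 - 0.005*533.2976 = 5.0569


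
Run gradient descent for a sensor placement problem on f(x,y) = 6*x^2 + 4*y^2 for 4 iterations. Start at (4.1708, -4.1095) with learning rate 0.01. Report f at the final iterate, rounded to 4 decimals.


Gradient descent on f(x,y) = 6*x^2 + 4*y^2.
Starting point: (4.1708, -4.1095), alpha = 0.01
Step 1: grad_x = 2*6*4.1708 = 50.0496, grad_y = 2*4*-4.1095 = -32.876
  x_1 = 4.1708 - 0.01*50.0496 = 3.6703
  y_1 = -4.1095 - 0.01*-32.876 = -3.7807
Step 2: grad_x = 2*6*3.6703 = 44.0436, grad_y = 2*4*-3.7807 = -30.2459
  x_2 = 3.6703 - 0.01*44.0436 = 3.2299
  y_2 = -3.7807 - 0.01*-30.2459 = -3.4783
Step 3: grad_x = 2*6*3.2299 = 38.7584, grad_y = 2*4*-3.4783 = -27.8262
  x_3 = 3.2299 - 0.01*38.7584 = 2.8423
  y_3 = -3.4783 - 0.01*-27.8262 = -3.2
Step 4: grad_x = 2*6*2.8423 = 34.1074, grad_y = 2*4*-3.2 = -25.6001
  x_4 = 2.8423 - 0.01*34.1074 = 2.5012
  y_4 = -3.2 - 0.01*-25.6001 = -2.944
f(2.5012, -2.944) = 6*2.5012^2 + 4*(-2.944)^2 = 72.2052


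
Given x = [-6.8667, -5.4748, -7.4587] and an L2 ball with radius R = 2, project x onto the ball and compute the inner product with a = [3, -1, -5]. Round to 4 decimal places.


Step 1: Compute ||x|| (intermediates to 6 decimals).
||x|| = sqrt((-6.8667)^2 + (-5.4748)^2 + (-7.4587)^2) = 11.522031
Step 2: Project.
Since ||x|| > R, scale = R/||x|| = 2/11.522031 = 0.173581, proj(x) = scale * x
proj(x) = [-1.191929, -0.950321, -1.294689]
Step 3: Dot product.
a^T * proj(x) = 3*(-1.191929) - 1*(-0.950321) - 5*(-1.294689) = 3.848


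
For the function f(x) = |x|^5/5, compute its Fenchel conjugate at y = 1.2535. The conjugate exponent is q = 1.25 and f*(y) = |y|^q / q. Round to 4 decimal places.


The conjugate exponent q satisfies 1/p + 1/q = 1.
p = 5, so q = 5/(5 - 1) = 1.25
|y|^q = 1.2535^1.25 = 1.3263
f*(1.2535) = 1.3263 / 1.25 = 1.0611


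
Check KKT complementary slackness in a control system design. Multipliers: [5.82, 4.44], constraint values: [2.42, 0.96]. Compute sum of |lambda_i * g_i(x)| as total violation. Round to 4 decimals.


KKT complementary slackness check:
lambda_1 * g_1 = 5.82 * 2.42 = 14.0844
lambda_2 * g_2 = 4.44 * 0.96 = 4.2624
Total violation = 14.0844 + 4.2624 = 18.3468


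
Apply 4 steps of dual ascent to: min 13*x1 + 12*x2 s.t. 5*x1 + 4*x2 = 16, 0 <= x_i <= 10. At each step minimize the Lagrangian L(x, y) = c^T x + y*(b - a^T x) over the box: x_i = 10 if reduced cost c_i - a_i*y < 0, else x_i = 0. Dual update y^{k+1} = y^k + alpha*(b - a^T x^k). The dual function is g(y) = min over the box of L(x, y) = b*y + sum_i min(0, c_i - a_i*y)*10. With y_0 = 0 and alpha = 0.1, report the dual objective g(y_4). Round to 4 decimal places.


Dual ascent for LP: min 13*x1 + 12*x2, 5*x1 + 4*x2 = 16, 0 <= x_i <= 10
Step 1: y^k = 0.0, reduced costs: (13.0, 12.0)
  x^k = (0.0, 0.0), subgradient = b - a^T x = 16.0
  y^{k+1} = 0.0 + 0.1*16.0 = 1.6
Step 2: y^k = 1.6, reduced costs: (5.0, 5.6)
  x^k = (0.0, 0.0), subgradient = b - a^T x = 16.0
  y^{k+1} = 1.6 + 0.1*16.0 = 3.2
Step 3: y^k = 3.2, reduced costs: (-3.0, -0.8)
  x^k = (10.0, 10.0), subgradient = b - a^T x = -74.0
  y^{k+1} = 3.2 + 0.1*-74.0 = -4.2
Step 4: y^k = -4.2, reduced costs: (34.0, 28.8)
  x^k = (0.0, 0.0), subgradient = b - a^T x = 16.0
  y^{k+1} = -4.2 + 0.1*16.0 = -2.6
Dual objective at y_4 = -2.6: reduced costs (26.0, 22.4), box minimizer x = (0.0, 0.0)
g(y_4) = b*y + (c1 - a1*y)*x1 + (c2 - a2*y)*x2 = 16*(-2.6) + 26.0*0.0 + 22.4*0.0 = -41.6 + 0.0 + 0.0 = -41.6


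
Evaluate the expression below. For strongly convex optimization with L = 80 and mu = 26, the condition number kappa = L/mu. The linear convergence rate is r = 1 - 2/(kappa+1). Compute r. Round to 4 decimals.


Step 1: Compute the condition number.
kappa = L/mu = 80/26 = 3.0769
Step 2: Compute the convergence rate.
r = 1 - 2/(kappa + 1) = 1 - 2*mu/(L + mu) = (L - mu)/(L + mu) = 54/106 = 0.5094


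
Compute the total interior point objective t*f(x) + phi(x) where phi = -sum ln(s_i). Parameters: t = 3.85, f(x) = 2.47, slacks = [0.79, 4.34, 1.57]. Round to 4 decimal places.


Step 1: Compute log-barrier.
ln values: [-0.2357, 1.4679, 0.4511]
phi = -(-0.2357 + 1.4679 + 0.4511) = -1.6832
Step 2: Compute augmented objective.
t*f(x) = 3.85*2.47 = 9.5095
Total = 9.5095 - 1.6832 = 7.8263


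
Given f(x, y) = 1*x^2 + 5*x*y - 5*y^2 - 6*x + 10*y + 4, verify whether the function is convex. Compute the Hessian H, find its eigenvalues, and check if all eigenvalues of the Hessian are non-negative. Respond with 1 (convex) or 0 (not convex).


The Hessian of f(x,y) = 1*x^2 + 5*x*y - 5*y^2 - 6*x + 10*y + 4 is:
H = [[2, 5], [5, -10]]
Trace = 2 - 10 = -8
Determinant = 2*-10 - (5)^2 = -45
Discriminant = (-8)^2 - 4*-45 = 244.0
Eigenvalues: lambda_1 = -11.8102, lambda_2 = 3.8102
The function is not convex.

0


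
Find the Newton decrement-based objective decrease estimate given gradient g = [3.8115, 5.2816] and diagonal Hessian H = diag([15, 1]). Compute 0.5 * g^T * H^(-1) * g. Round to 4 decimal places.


Step 1: H is diagonal, so H^(-1) * g = [0.2541, 5.2816].
Step 2: g^T H^(-1) g = sum_i g_i^2 / H_ii
  = (3.8115)^2/15 + (5.2816)^2/1
  = 0.9685 + 27.8953 = 28.8638
Step 3: Objective decrease = 0.5 * g^T H^(-1) g = 14.4319


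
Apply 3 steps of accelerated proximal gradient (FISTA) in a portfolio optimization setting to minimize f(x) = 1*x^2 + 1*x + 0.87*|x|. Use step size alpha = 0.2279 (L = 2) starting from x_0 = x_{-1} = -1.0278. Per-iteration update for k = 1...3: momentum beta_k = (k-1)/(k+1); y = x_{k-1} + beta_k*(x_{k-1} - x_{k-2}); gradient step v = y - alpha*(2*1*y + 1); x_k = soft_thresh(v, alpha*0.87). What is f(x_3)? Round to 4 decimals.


FISTA on f(x) = 1*x^2 + 1*x + 0.87*|x|
L = 2, alpha = 0.2279
Iteration 1: beta = 0.0, y = -1.0278 + 0.0*(-1.0278 + 1.0278) = -1.0278
  grad(y) = -1.0556, v = y - alpha*grad = -0.7872
  prox(v) = soft_thresh(-0.7872, 0.1983) = -0.589
Iteration 2: beta = 0.3333, y = -0.589 + 0.3333*(-0.589 + 1.0278) = -0.4427
  grad(y) = 0.1147, v = y - alpha*grad = -0.4688
  prox(v) = soft_thresh(-0.4688, 0.1983) = -0.2705
Iteration 3: beta = 0.5, y = -0.2705 + 0.5*(-0.2705 + 0.589) = -0.1113
  grad(y) = 0.7774, v = y - alpha*grad = -0.2885
  prox(v) = soft_thresh(-0.2885, 0.1983) = -0.0902
f(x_3) = 1*(-0.0902)^2 + 1*(-0.0902) + 0.87*|-0.0902| = -0.0036


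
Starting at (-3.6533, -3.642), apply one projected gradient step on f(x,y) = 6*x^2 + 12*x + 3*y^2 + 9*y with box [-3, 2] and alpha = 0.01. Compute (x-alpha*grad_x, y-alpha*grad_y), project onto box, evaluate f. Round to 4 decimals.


Step 1: Compute gradient at (-3.6533, -3.642).
grad_x = 2*6*-3.6533 + 12 = -31.8396
grad_y = 2*3*-3.642 + 9 = -12.852
Step 2: Gradient step.
x_raw = -3.6533 - 0.01*-31.8396 = -3.3349
y_raw = -3.642 - 0.01*-12.852 = -3.5135
Step 3: Project onto [-3, 2].
x_proj = clip(-3.3349) = -3.0
y_proj = clip(-3.5135) = -3.0
Step 4: Evaluate f.
f(-3.0, -3.0) = 18.0


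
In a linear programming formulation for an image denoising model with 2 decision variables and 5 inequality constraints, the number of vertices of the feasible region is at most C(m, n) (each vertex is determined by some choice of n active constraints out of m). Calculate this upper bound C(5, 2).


Each vertex corresponds to some choice of n active constraints out of m, so the number of vertices is at most C(m, n) = m! / (n!(m-n)!).
m = 5, n = 2
Numerator: 5 * 4
Denominator: 2! = 2
C(5, 2) = 10


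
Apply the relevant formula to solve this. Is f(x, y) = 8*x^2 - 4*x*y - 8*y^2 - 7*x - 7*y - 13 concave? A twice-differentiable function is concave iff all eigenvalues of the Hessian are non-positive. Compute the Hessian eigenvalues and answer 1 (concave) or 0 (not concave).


The Hessian of f(x,y) = 8*x^2 - 4*x*y - 8*y^2 - 7*x - 7*y - 13 is:
H = [[16, -4], [-4, -16]]
Trace = 16 - 16 = 0
Determinant = 16*-16 - (-4)^2 = -272
Discriminant = (0)^2 - 4*-272 = 1088.0
Eigenvalues: lambda_1 = -16.4924, lambda_2 = 16.4924
The function is not concave.

0


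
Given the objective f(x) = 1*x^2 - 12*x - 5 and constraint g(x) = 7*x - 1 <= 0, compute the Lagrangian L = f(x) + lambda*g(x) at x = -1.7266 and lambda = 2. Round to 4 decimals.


Step 1: Evaluate f(x).
f(-1.7266) = 1*(-1.7266)^2 - 12*(-1.7266) - 5 = 18.7003
Step 2: Evaluate g(x).
g(-1.7266) = 7*-1.7266 - 1 = -13.0862
Step 3: Compute Lagrangian.
L = 18.7003 + 2*-13.0862 = -7.4721


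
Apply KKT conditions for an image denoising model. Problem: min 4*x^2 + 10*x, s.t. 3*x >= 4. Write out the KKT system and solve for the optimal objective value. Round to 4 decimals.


Step 1: Try lambda = 0 (constraint inactive).
x_unc = -10/(2*4) = -1.25
Check: 3*-1.25 = -3.75 < 4 -- violated!
Step 2: Constraint must be active: 3*x = 4
x* = 4/3 = 1.3333 (rounded; the exact value 4/3 is used below)
lambda = (2*4*(4/3) + 10)/3 = 6.8889
Step 3: Compute optimal value.
f(x*) = 4*(4/3)^2 + 10*(4/3) = 20.4444


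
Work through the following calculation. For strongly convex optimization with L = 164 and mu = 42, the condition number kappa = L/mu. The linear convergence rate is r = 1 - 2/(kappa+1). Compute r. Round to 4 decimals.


Step 1: Compute the condition number.
kappa = L/mu = 164/42 = 3.9048
Step 2: Compute the convergence rate.
r = 1 - 2/(kappa + 1) = 1 - 2*mu/(L + mu) = (L - mu)/(L + mu) = 122/206 = 0.5922


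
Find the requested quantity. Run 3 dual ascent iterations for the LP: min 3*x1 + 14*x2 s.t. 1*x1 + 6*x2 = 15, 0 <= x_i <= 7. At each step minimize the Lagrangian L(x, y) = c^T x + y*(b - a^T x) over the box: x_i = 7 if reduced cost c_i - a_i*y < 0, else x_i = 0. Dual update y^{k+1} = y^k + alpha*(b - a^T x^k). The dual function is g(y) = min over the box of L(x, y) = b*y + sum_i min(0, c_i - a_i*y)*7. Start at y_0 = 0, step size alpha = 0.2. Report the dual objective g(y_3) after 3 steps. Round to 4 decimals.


Dual ascent for LP: min 3*x1 + 14*x2, 1*x1 + 6*x2 = 15, 0 <= x_i <= 7
Step 1: y^k = 0.0, reduced costs: (3.0, 14.0)
  x^k = (0.0, 0.0), subgradient = b - a^T x = 15.0
  y^{k+1} = 0.0 + 0.2*15.0 = 3.0
Step 2: y^k = 3.0, reduced costs: (0.0, -4.0)
  x^k = (0.0, 7.0), subgradient = b - a^T x = -27.0
  y^{k+1} = 3.0 + 0.2*-27.0 = -2.4
Step 3: y^k = -2.4, reduced costs: (5.4, 28.4)
  x^k = (0.0, 0.0), subgradient = b - a^T x = 15.0
  y^{k+1} = -2.4 + 0.2*15.0 = 0.6
Dual objective at y_3 = 0.6: reduced costs (2.4, 10.4), box minimizer x = (0.0, 0.0)
g(y_3) = b*y + (c1 - a1*y)*x1 + (c2 - a2*y)*x2 = 15*0.6 + 2.4*0.0 + 10.4*0.0 = 9.0 + 0.0 + 0.0 = 9.0


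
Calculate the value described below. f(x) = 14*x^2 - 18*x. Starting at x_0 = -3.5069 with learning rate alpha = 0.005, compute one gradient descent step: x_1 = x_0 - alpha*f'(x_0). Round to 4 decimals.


We compute the gradient at x_0 and apply the update.
f'(x) = 28*x - 18
f'(-3.5069) = 28*-3.5069 - 18 = -116.1932
x_1 = -3.5069 - 0.005*-116.1932 = -2.9259


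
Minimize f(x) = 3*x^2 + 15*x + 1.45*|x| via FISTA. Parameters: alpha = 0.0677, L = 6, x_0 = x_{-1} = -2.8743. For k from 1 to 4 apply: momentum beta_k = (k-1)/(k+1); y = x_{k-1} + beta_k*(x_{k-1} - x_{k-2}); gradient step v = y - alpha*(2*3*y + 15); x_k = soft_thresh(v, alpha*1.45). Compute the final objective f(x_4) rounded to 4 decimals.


FISTA on f(x) = 3*x^2 + 15*x + 1.45*|x|
L = 6, alpha = 0.0677
Iteration 1: beta = 0.0, y = -2.8743 + 0.0*(-2.8743 + 2.8743) = -2.8743
  grad(y) = -2.2458, v = y - alpha*grad = -2.7223
  prox(v) = soft_thresh(-2.7223, 0.0982) = -2.6241
Iteration 2: beta = 0.3333, y = -2.6241 + 0.3333*(-2.6241 + 2.8743) = -2.5407
  grad(y) = -0.2442, v = y - alpha*grad = -2.5242
  prox(v) = soft_thresh(-2.5242, 0.0982) = -2.426
Iteration 3: beta = 0.5, y = -2.426 + 0.5*(-2.426 + 2.6241) = -2.327
  grad(y) = 1.0383, v = y - alpha*grad = -2.3972
  prox(v) = soft_thresh(-2.3972, 0.0982) = -2.2991
Iteration 4: beta = 0.6, y = -2.2991 + 0.6*(-2.2991 + 2.426) = -2.2229
  grad(y) = 1.6624, v = y - alpha*grad = -2.3355
  prox(v) = soft_thresh(-2.3355, 0.0982) = -2.2373
f(x_4) = 3*(-2.2373)^2 + 15*(-2.2373) + 1.45*|-2.2373| = -15.2989


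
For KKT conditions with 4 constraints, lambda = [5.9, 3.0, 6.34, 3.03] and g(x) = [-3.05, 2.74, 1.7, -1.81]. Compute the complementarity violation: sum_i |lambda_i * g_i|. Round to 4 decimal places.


KKT complementary slackness check:
lambda_1 * g_1 = 5.9 * -3.05 = -17.995
lambda_2 * g_2 = 3.0 * 2.74 = 8.22
lambda_3 * g_3 = 6.34 * 1.7 = 10.778
lambda_4 * g_4 = 3.03 * -1.81 = -5.4843
Total violation = 17.995 + 8.22 + 10.778 + 5.4843 = 42.4773


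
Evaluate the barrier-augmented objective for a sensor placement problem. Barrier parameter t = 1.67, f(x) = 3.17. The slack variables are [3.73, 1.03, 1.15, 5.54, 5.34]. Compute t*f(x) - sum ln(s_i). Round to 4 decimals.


Step 1: Compute log-barrier.
ln values: [1.3164, 0.0296, 0.1398, 1.712, 1.6752]
phi = -(1.3164 + 0.0296 + 0.1398 + 1.712 + 1.6752) = -4.8729
Step 2: Compute augmented objective.
t*f(x) = 1.67*3.17 = 5.2939
Total = 5.2939 - 4.8729 = 0.421


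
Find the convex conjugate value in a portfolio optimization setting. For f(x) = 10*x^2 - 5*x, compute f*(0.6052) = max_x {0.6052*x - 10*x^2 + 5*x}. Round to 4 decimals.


f*(y) = sup_x {y*x - a*x^2 - b*x} = sup_x {(y-b)*x - a*x^2}
FOC: (y - b) - 2a*x = 0 => x* = (y - b)/(2a)
x* = (0.6052 + 5)/(2*10) = 0.2803
f*(0.6052) = (y-b)^2/(4a) = (0.6052 + 5)^2/(4*10)
= 31.4183/40 = 0.7855


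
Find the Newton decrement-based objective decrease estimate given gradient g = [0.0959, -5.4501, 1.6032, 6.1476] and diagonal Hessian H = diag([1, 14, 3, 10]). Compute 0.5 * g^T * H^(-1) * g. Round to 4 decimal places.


Step 1: H is diagonal, so H^(-1) * g = [0.0959, -0.3893, 0.5344, 0.6148].
Step 2: g^T H^(-1) g = sum_i g_i^2 / H_ii
  = (0.0959)^2/1 + (-5.4501)^2/14 + (1.6032)^2/3 + (6.1476)^2/10
  = 0.0092 + 2.1217 + 0.8568 + 3.7793 = 6.7669
Step 3: Objective decrease = 0.5 * g^T H^(-1) g = 3.3835


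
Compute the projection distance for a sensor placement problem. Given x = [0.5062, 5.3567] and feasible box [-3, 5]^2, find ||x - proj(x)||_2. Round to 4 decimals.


Project each component onto [-3, 5].
clip(0.5062) = 0.5062, clip(5.3567) = 5.0
Projection = [0.5062, 5.0]
Squared diffs: [0.0, 0.1272]
Distance = sqrt(0.1272) = 0.3567


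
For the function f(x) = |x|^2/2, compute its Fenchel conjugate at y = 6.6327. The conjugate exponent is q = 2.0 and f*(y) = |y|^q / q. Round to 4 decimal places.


The conjugate exponent q satisfies 1/p + 1/q = 1.
p = 2, so q = 2/(2 - 1) = 2.0
|y|^q = 6.6327^2.0 = 43.9927
f*(6.6327) = 43.9927 / 2.0 = 21.9964


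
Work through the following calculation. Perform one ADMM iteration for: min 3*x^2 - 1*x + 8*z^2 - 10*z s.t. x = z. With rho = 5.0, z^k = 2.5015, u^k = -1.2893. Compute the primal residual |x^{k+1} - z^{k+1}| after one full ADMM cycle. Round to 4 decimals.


ADMM iteration with rho = 5.0, z^k = 2.5015, u^k = -1.2893
Step 1: x-update.
Minimize 3*x^2 - 1*x + (5.0/2)*(x - 2.5015 - 1.2893)^2
FOC: (2*3 + 5.0)*x = 1 + 5.0*(2.5015 + 1.2893)
x^{k+1} = 1.814
Step 2: z-update.
Minimize 8*z^2 - 10*z + (5.0/2)*(1.814 - z - 1.2893)^2
FOC: (2*8 + 5.0)*z = 10 + 5.0*(1.814 - 1.2893)
z^{k+1} = 0.6011
Step 3: u-update.
u^{k+1} = -1.2893 + 1.814 - 0.6011 = -0.0764
Step 4: Primal residual = |1.814 - 0.6011| = 1.2129


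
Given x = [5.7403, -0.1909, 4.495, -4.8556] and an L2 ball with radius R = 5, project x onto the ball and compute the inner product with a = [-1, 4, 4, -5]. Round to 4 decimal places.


Step 1: Compute ||x|| (intermediates to 6 decimals).
||x|| = sqrt(5.7403^2 + (-0.1909)^2 + 4.495^2 + (-4.8556)^2) = 8.761813
Step 2: Project.
Since ||x|| > R, scale = R/||x|| = 5/8.761813 = 0.570658, proj(x) = scale * x
proj(x) = [3.275748, -0.108939, 2.565108, -2.770887]
Step 3: Dot product.
a^T * proj(x) = -1*3.275748 + 4*(-0.108939) + 4*2.565108 - 5*(-2.770887) = 20.4034


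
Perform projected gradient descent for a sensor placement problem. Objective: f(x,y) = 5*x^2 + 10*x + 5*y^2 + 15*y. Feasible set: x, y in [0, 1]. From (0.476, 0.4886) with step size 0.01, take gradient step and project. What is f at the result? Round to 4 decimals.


Step 1: Compute gradient at (0.476, 0.4886).
grad_x = 2*5*0.476 + 10 = 14.76
grad_y = 2*5*0.4886 + 15 = 19.886
Step 2: Gradient step.
x_raw = 0.476 - 0.01*14.76 = 0.3284
y_raw = 0.4886 - 0.01*19.886 = 0.2897
Step 3: Project onto [0, 1].
x_proj = clip(0.3284) = 0.3284
y_proj = clip(0.2897) = 0.2897
Step 4: Evaluate f.
f(0.3284, 0.2897) = 8.5891


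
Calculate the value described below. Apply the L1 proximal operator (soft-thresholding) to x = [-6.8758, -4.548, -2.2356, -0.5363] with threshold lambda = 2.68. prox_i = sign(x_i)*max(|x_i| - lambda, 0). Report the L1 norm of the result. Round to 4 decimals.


Soft-thresholding with lambda = 2.68:
prox(-6.8758) = sign(-6.8758)*max(|-6.8758| - 2.68, 0) = -4.1958
prox(-4.548) = sign(-4.548)*max(|-4.548| - 2.68, 0) = -1.868
prox(-2.2356) = sign(-2.2356)*max(|-2.2356| - 2.68, 0) = 0.0
prox(-0.5363) = sign(-0.5363)*max(|-0.5363| - 2.68, 0) = 0.0
prox(x) = [-4.1958, -1.868, 0.0, 0.0]
||prox(x)||_1 = 4.1958 + 1.868 + 0.0 + 0.0 = 6.0638


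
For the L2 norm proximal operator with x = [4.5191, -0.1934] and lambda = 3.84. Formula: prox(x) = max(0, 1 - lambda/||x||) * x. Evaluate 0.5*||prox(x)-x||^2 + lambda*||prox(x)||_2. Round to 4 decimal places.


Step 1: Compute ||x||.
||x|| = 4.5232
Step 2: Compute scaling factor.
scale = max(0, 1 - 3.84/4.5232) = 0.1511
Step 3: prox(x) = [0.6826, -0.0292]
||prox(x)|| = 0.6832
Step 4: Proximal objective.
0.5*||prox-x||^2 = 7.3728
lambda*||prox|| = 2.6235
Total = 9.9964


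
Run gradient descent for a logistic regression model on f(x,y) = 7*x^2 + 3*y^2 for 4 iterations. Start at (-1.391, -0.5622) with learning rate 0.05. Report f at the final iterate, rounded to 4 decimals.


Gradient descent on f(x,y) = 7*x^2 + 3*y^2.
Starting point: (-1.391, -0.5622), alpha = 0.05
Step 1: grad_x = 2*7*-1.391 = -19.474, grad_y = 2*3*-0.5622 = -3.3732
  x_1 = -1.391 - 0.05*-19.474 = -0.4173
  y_1 = -0.5622 - 0.05*-3.3732 = -0.3935
Step 2: grad_x = 2*7*-0.4173 = -5.8422, grad_y = 2*3*-0.3935 = -2.3612
  x_2 = -0.4173 - 0.05*-5.8422 = -0.1252
  y_2 = -0.3935 - 0.05*-2.3612 = -0.2755
Step 3: grad_x = 2*7*-0.1252 = -1.7527, grad_y = 2*3*-0.2755 = -1.6529
  x_3 = -0.1252 - 0.05*-1.7527 = -0.0376
  y_3 = -0.2755 - 0.05*-1.6529 = -0.1928
Step 4: grad_x = 2*7*-0.0376 = -0.5258, grad_y = 2*3*-0.1928 = -1.157
  x_4 = -0.0376 - 0.05*-0.5258 = -0.0113
  y_4 = -0.1928 - 0.05*-1.157 = -0.135
f(-0.0113, -0.135) = 7*(-0.0113)^2 + 3*(-0.135)^2 = 0.0556


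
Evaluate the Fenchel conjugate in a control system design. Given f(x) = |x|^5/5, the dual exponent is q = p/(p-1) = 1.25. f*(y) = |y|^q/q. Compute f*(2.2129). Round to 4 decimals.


The conjugate exponent q satisfies 1/p + 1/q = 1.
p = 5, so q = 5/(5 - 1) = 1.25
|y|^q = 2.2129^1.25 = 2.699
f*(2.2129) = 2.699 / 1.25 = 2.1592


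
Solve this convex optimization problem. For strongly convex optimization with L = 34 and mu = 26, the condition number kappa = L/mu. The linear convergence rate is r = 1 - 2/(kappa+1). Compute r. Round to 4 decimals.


Step 1: Compute the condition number.
kappa = L/mu = 34/26 = 1.3077
Step 2: Compute the convergence rate.
r = 1 - 2/(kappa + 1) = 1 - 2*mu/(L + mu) = (L - mu)/(L + mu) = 8/60 = 0.1333


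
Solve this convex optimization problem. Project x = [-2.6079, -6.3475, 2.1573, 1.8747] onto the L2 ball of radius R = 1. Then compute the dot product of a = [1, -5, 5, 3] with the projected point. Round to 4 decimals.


Step 1: Compute ||x|| (intermediates to 6 decimals).
||x|| = sqrt((-2.6079)^2 + (-6.3475)^2 + 2.1573^2 + 1.8747^2) = 7.43373
Step 2: Project.
Since ||x|| > R, scale = R/||x|| = 1/7.43373 = 0.134522, proj(x) = scale * x
proj(x) = [-0.35082, -0.853878, 0.290204, 0.252188]
Step 3: Dot product.
a^T * proj(x) = 1*(-0.35082) - 5*(-0.853878) + 5*0.290204 + 3*0.252188 = 6.1262


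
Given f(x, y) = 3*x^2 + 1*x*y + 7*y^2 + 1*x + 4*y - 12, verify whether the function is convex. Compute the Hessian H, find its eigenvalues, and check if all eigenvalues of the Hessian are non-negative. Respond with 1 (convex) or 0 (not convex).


The Hessian of f(x,y) = 3*x^2 + 1*x*y + 7*y^2 + 1*x + 4*y - 12 is:
H = [[6, 1], [1, 14]]
Trace = 6 + 14 = 20
Determinant = 6*14 - (1)^2 = 83
Discriminant = (20)^2 - 4*83 = 68.0
Eigenvalues: lambda_1 = 5.8769, lambda_2 = 14.1231
The function is convex.

1


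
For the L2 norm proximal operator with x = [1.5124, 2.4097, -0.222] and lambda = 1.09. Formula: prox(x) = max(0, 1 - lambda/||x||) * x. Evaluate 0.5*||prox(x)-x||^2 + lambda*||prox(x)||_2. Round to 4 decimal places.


Step 1: Compute ||x||.
||x|| = 2.8536
Step 2: Compute scaling factor.
scale = max(0, 1 - 1.09/2.8536) = 0.618
Step 3: prox(x) = [0.9347, 1.4893, -0.1372]
||prox(x)|| = 1.7636
Step 4: Proximal objective.
0.5*||prox-x||^2 = 0.5941
lambda*||prox|| = 1.9223
Total = 2.5164


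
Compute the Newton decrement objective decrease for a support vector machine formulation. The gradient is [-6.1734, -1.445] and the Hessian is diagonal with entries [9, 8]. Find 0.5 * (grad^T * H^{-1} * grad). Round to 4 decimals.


Step 1: H is diagonal, so H^(-1) * g = [-0.6859, -0.1806].
Step 2: g^T H^(-1) g = sum_i g_i^2 / H_ii
  = (-6.1734)^2/9 + (-1.445)^2/8
  = 4.2345 + 0.261 = 4.4955
Step 3: Objective decrease = 0.5 * g^T H^(-1) g = 2.2478


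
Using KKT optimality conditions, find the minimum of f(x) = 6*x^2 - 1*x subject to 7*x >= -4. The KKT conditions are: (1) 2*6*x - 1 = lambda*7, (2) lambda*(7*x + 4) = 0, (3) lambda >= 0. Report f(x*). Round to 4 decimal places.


Step 1: Try lambda = 0 (constraint inactive).
Stationarity: 2*6*x - 1 = 0
x* = 1/(2*6) = 1/12 = 0.0833 (rounded; the exact value 1/12 is used below)
Check constraint: 7*0.0833 = 0.5831 >= -4 -- satisfied.
Step 2: Compute optimal value.
f(x*) = 6*(1/12)^2 - 1*(1/12) = -0.0417


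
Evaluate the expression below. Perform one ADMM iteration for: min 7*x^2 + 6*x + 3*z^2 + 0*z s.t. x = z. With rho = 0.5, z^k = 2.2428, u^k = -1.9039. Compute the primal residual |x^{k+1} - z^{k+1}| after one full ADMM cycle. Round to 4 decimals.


ADMM iteration with rho = 0.5, z^k = 2.2428, u^k = -1.9039
Step 1: x-update.
Minimize 7*x^2 + 6*x + (0.5/2)*(x - 2.2428 - 1.9039)^2
FOC: (2*7 + 0.5)*x = -6 + 0.5*(2.2428 + 1.9039)
x^{k+1} = -0.2708
Step 2: z-update.
Minimize 3*z^2 + 0*z + (0.5/2)*(-0.2708 - z - 1.9039)^2
FOC: (2*3 + 0.5)*z = 0 + 0.5*(-0.2708 - 1.9039)
z^{k+1} = -0.1673
Step 3: u-update.
u^{k+1} = -1.9039 - 0.2708 + 0.1673 = -2.0074
Step 4: Primal residual = |-0.2708 + 0.1673| = 0.1035
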